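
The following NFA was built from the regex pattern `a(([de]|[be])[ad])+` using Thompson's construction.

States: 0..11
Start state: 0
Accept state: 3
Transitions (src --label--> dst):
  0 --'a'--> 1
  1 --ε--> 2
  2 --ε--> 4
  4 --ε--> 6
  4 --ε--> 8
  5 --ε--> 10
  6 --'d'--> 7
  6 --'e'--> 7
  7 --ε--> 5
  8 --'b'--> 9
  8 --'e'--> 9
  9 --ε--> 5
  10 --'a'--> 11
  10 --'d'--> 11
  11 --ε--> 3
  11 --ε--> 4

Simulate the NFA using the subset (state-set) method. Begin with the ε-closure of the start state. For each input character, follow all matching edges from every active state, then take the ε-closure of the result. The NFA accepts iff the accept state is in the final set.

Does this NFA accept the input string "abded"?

Answer: ACCEPT

Derivation:
initial (ε-close {0}): {0}
'a' @ 1: {1,2,4,6,8}
'b' @ 2: {5,9,10}
'd' @ 3: {3,4,6,8,11}  (accept∈set)
'e' @ 4: {5,7,9,10}
'd' @ 5: {3,4,6,8,11}  (accept∈set)
final: {3,4,6,8,11}; accept 3 in set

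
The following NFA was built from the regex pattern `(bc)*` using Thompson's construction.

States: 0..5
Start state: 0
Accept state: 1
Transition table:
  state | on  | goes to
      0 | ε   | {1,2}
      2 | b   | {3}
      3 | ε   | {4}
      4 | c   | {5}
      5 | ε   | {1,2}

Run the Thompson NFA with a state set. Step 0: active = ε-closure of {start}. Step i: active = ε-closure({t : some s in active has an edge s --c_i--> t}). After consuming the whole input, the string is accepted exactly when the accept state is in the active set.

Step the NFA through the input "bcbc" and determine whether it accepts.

Answer: ACCEPT

Derivation:
initial (ε-close {0}): {0,1,2}
'b' @ 1: {3,4}
'c' @ 2: {1,2,5}  [accepting]
'b' @ 3: {3,4}
'c' @ 4: {1,2,5}  [accepting]
final: {1,2,5}; accept 1 in set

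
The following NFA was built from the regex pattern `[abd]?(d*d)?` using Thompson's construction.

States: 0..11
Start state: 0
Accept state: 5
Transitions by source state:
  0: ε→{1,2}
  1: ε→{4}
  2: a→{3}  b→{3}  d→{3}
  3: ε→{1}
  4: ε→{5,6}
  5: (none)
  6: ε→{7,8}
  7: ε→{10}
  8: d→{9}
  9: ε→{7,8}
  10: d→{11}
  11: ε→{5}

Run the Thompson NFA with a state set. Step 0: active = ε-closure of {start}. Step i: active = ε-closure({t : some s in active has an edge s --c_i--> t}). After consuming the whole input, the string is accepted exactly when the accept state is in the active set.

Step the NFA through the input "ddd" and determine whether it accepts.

Answer: ACCEPT

Trace:
start: ε-closure({0}) = {0,1,2,4,5,6,7,8,10}
'd' @ 1: {1,3,4,5,6,7,8,9,10,11}  ✓accept
'd' @ 2: {5,7,8,9,10,11}  ✓accept
'd' @ 3: {5,7,8,9,10,11}  ✓accept
final: {5,7,8,9,10,11}; accept 5 in set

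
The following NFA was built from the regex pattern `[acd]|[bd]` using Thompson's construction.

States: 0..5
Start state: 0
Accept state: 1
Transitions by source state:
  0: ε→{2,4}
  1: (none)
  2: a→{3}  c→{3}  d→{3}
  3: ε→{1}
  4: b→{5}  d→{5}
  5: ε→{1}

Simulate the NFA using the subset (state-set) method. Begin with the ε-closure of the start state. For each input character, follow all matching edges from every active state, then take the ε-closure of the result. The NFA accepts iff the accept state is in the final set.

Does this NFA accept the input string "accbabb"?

start: ε-closure({0}) = {0,2,4}
'a' @ 1: {1,3}  [accepting]
'c' @ 2: {}  — state set empty
rest 'cbabb' ignored (set empty)
end set {} — state 1 not in

Answer: REJECT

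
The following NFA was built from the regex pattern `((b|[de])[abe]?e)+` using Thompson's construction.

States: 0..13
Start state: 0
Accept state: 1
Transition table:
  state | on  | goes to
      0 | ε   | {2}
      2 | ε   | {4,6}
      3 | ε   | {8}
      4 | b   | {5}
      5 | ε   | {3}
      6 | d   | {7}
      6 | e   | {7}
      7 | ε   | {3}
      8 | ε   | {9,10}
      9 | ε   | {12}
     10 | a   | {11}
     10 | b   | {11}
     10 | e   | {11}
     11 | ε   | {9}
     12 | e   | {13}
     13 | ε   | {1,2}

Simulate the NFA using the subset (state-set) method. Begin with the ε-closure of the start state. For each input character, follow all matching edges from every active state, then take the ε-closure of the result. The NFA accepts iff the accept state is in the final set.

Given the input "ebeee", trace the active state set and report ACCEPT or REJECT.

Answer: ACCEPT

Derivation:
S₀ = ε-closure({0}) = {0,2,4,6}
'e' @ 1: {3,7,8,9,10,12}
'b' @ 2: {9,11,12}
'e' @ 3: {1,2,4,6,13}  [accepting]
'e' @ 4: {3,7,8,9,10,12}
'e' @ 5: {1,2,4,6,9,11,12,13}  [accepting]
end set {1,2,4,6,9,11,12,13} — state 1 in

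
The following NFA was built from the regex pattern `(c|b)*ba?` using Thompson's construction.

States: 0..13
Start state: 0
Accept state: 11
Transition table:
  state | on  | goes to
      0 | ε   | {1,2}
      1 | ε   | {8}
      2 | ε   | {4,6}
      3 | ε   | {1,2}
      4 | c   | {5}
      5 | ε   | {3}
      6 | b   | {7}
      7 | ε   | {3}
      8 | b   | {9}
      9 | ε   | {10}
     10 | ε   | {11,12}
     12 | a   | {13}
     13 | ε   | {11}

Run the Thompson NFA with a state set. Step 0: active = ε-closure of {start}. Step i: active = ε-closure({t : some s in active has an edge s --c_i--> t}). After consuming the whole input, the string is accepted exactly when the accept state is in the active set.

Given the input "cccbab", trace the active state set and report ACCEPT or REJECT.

Answer: REJECT

Steps:
S₀ = ε-closure({0}) = {0,1,2,4,6,8}
'c' @ 1: {1,2,3,4,5,6,8}
'c' @ 2: {1,2,3,4,5,6,8}
'c' @ 3: {1,2,3,4,5,6,8}
'b' @ 4: {1,2,3,4,6,7,8,9,10,11,12}  ✓accept
'a' @ 5: {11,13}  ✓accept
'b' @ 6: {}  — no active states
after full input: {}  (accept=11 not in)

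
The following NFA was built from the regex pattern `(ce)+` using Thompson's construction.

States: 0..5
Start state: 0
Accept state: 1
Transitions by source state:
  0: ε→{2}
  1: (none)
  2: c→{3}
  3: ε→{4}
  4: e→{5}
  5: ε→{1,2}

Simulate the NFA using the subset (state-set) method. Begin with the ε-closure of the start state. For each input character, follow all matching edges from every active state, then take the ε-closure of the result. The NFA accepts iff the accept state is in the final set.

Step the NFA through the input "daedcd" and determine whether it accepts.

initial (ε-close {0}): {0,2}
'd' @ 1: {}  — dead — no transitions
rest 'aedcd' ignored (set empty)
after full input: {}  (accept=1 not in)

Answer: REJECT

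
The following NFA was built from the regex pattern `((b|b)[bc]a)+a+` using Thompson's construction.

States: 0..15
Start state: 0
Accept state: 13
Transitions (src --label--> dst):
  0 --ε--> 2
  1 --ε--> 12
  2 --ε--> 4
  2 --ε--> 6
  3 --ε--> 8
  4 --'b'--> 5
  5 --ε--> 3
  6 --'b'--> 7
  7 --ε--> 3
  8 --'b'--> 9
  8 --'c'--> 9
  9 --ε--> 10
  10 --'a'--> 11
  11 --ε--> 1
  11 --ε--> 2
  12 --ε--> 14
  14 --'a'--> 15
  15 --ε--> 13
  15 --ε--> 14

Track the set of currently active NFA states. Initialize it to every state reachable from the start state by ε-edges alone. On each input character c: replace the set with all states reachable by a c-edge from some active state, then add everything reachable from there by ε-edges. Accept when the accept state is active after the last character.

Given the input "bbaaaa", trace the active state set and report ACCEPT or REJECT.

S₀ = ε-closure({0}) = {0,2,4,6}
'b' @ 1: {3,5,7,8}
'b' @ 2: {9,10}
'a' @ 3: {1,2,4,6,11,12,14}
'a' @ 4: {13,14,15}  ✓accept
'a' @ 5: {13,14,15}  ✓accept
'a' @ 6: {13,14,15}  ✓accept
final: {13,14,15}; accept 13 in set

Answer: ACCEPT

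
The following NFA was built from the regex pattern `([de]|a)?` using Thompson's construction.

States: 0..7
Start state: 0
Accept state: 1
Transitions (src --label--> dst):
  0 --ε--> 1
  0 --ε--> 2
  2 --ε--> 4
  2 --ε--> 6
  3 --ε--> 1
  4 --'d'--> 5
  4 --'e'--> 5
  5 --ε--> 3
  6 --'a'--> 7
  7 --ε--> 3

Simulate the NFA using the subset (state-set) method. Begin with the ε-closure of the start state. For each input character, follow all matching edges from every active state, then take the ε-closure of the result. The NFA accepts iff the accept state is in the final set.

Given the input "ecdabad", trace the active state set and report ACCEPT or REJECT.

Answer: REJECT

Trace:
start: ε-closure({0}) = {0,1,2,4,6}
'e' @ 1: {1,3,5}  [accepting]
'c' @ 2: {}  — dead — no transitions
rest 'dabad' ignored (set empty)
final: {}; accept 1 not in set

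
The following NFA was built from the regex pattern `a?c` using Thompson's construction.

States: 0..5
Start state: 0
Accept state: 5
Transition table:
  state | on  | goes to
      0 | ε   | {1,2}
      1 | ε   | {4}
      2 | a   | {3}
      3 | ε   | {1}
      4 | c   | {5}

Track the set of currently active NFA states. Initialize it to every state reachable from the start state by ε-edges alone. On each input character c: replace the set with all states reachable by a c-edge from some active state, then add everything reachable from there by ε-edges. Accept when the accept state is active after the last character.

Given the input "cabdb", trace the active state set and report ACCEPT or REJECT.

S₀ = ε-closure({0}) = {0,1,2,4}
'c' @ 1: {5}  ✓accept
'a' @ 2: {}  — state set empty
rest 'bdb' ignored (set empty)
after full input: {}  (accept=5 not in)

Answer: REJECT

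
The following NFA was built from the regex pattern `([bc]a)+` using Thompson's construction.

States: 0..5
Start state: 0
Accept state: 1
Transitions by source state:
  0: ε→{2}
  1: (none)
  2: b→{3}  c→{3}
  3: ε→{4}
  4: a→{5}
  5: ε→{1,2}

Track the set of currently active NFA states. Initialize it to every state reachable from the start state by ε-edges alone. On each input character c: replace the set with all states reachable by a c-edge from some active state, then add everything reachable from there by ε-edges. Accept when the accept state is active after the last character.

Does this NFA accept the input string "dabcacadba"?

Answer: REJECT

Trace:
initial (ε-close {0}): {0,2}
'd' @ 1: {}  — no active states
rest 'abcacadba' ignored (set empty)
end set {} — state 1 not in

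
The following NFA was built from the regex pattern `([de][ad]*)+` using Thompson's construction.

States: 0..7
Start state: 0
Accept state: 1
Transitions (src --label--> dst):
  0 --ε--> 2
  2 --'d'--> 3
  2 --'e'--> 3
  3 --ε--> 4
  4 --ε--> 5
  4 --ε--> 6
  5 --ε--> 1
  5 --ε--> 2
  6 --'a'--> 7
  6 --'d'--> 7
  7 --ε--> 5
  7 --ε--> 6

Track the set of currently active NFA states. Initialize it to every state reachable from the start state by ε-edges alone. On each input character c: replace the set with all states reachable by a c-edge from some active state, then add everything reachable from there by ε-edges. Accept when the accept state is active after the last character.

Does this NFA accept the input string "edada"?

Answer: ACCEPT

Steps:
initial (ε-close {0}): {0,2}
'e' @ 1: {1,2,3,4,5,6}  [accepting]
'd' @ 2: {1,2,3,4,5,6,7}  [accepting]
'a' @ 3: {1,2,5,6,7}  [accepting]
'd' @ 4: {1,2,3,4,5,6,7}  [accepting]
'a' @ 5: {1,2,5,6,7}  [accepting]
after full input: {1,2,5,6,7}  (accept=1 in)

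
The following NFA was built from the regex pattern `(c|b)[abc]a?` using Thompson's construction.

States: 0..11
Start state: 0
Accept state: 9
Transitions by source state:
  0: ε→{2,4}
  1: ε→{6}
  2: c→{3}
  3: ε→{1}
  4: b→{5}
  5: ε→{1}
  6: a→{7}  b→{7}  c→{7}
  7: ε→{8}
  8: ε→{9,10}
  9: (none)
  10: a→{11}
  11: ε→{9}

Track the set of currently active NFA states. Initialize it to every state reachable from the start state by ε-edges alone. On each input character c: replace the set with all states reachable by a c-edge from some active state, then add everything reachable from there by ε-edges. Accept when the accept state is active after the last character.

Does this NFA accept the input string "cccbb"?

start: ε-closure({0}) = {0,2,4}
'c' @ 1: {1,3,6}
'c' @ 2: {7,8,9,10}  [accepting]
'c' @ 3: {}  — state set empty
rest 'bb' ignored (set empty)
final: {}; accept 9 not in set

Answer: REJECT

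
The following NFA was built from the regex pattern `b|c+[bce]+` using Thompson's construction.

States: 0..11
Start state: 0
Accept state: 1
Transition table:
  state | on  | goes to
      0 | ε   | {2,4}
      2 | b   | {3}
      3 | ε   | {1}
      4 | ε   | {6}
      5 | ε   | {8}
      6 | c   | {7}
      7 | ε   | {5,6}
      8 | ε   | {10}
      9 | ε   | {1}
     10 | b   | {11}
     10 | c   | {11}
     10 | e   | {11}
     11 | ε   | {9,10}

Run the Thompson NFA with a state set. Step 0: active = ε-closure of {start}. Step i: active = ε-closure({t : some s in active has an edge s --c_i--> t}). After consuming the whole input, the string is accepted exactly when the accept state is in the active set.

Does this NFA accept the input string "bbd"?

initial (ε-close {0}): {0,2,4,6}
'b' @ 1: {1,3}  [accepting]
'b' @ 2: {}  — state set empty
rest 'd' ignored (set empty)
final: {}; accept 1 not in set

Answer: REJECT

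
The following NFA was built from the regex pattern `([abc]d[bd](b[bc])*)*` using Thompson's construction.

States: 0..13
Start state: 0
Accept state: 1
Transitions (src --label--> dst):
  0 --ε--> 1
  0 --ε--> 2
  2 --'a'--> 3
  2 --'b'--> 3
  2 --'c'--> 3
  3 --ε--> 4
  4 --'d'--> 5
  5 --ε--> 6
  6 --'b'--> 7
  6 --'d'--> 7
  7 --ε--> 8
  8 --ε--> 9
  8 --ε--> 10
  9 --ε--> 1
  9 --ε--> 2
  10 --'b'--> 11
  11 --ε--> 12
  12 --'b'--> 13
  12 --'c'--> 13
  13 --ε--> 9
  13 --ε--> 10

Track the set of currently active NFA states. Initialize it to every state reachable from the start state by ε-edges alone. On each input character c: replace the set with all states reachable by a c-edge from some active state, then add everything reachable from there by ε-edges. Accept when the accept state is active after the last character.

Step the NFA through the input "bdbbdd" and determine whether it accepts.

Answer: ACCEPT

Trace:
initial (ε-close {0}): {0,1,2}
'b' @ 1: {3,4}
'd' @ 2: {5,6}
'b' @ 3: {1,2,7,8,9,10}  ✓accept
'b' @ 4: {3,4,11,12}
'd' @ 5: {5,6}
'd' @ 6: {1,2,7,8,9,10}  ✓accept
after full input: {1,2,7,8,9,10}  (accept=1 in)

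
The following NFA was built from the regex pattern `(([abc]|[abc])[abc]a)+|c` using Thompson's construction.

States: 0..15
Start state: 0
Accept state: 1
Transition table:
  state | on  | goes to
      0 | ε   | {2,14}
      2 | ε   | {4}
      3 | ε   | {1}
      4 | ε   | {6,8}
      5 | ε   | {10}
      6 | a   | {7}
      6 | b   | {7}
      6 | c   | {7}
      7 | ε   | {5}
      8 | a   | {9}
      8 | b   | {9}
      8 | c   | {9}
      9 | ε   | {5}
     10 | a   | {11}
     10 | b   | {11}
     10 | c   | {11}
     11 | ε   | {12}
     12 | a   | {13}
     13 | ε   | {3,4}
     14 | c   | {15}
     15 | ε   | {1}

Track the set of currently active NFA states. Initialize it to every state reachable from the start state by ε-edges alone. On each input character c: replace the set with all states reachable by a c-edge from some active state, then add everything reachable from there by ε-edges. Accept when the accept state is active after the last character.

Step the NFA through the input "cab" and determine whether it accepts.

start: ε-closure({0}) = {0,2,4,6,8,14}
'c' @ 1: {1,5,7,9,10,15}  (accept∈set)
'a' @ 2: {11,12}
'b' @ 3: {}  — dead — no transitions
after full input: {}  (accept=1 not in)

Answer: REJECT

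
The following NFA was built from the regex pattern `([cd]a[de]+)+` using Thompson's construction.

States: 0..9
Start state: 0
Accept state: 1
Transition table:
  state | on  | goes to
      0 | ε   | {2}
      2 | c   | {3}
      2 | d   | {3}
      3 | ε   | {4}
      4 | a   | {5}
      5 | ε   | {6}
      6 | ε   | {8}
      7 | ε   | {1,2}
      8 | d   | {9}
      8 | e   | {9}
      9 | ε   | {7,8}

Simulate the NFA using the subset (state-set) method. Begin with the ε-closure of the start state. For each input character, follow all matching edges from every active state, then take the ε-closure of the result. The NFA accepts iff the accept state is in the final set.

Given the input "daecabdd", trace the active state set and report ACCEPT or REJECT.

S₀ = ε-closure({0}) = {0,2}
'd' @ 1: {3,4}
'a' @ 2: {5,6,8}
'e' @ 3: {1,2,7,8,9}  (accept∈set)
'c' @ 4: {3,4}
'a' @ 5: {5,6,8}
'b' @ 6: {}  — dead — no transitions
rest 'dd' ignored (set empty)
after full input: {}  (accept=1 not in)

Answer: REJECT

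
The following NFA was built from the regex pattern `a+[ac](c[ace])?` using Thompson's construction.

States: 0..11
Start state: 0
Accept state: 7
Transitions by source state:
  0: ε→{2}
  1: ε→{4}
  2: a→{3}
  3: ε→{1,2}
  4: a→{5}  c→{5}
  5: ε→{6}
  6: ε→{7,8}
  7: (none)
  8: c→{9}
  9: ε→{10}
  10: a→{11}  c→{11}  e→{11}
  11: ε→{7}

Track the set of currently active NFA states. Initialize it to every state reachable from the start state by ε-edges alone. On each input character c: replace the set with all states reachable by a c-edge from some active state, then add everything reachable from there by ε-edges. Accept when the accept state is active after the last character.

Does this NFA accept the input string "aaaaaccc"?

start: ε-closure({0}) = {0,2}
'a' @ 1: {1,2,3,4}
'a' @ 2: {1,2,3,4,5,6,7,8}  ✓accept
'a' @ 3: {1,2,3,4,5,6,7,8}  ✓accept
'a' @ 4: {1,2,3,4,5,6,7,8}  ✓accept
'a' @ 5: {1,2,3,4,5,6,7,8}  ✓accept
'c' @ 6: {5,6,7,8,9,10}  ✓accept
'c' @ 7: {7,9,10,11}  ✓accept
'c' @ 8: {7,11}  ✓accept
end set {7,11} — state 7 in

Answer: ACCEPT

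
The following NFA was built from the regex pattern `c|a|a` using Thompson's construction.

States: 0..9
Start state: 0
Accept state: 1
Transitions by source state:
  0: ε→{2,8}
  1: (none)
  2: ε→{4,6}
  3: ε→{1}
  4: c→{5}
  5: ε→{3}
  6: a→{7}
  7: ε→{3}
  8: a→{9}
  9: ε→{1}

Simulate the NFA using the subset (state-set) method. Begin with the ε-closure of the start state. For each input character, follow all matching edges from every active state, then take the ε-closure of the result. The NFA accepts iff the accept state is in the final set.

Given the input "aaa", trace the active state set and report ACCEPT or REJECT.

initial (ε-close {0}): {0,2,4,6,8}
'a' @ 1: {1,3,7,9}  ✓accept
'a' @ 2: {}  — state set empty
rest 'a' ignored (set empty)
final: {}; accept 1 not in set

Answer: REJECT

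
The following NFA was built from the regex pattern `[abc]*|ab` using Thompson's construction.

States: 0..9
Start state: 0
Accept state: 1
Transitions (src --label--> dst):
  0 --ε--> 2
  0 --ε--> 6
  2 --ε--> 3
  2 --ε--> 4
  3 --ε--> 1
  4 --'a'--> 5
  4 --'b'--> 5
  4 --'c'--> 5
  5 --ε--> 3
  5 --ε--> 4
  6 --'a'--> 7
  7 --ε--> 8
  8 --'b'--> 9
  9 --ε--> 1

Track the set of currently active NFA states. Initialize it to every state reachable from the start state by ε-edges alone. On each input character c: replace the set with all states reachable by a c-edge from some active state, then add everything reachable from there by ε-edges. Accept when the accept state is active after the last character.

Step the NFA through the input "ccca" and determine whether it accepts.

Answer: ACCEPT

Trace:
S₀ = ε-closure({0}) = {0,1,2,3,4,6}
'c' @ 1: {1,3,4,5}  (accept∈set)
'c' @ 2: {1,3,4,5}  (accept∈set)
'c' @ 3: {1,3,4,5}  (accept∈set)
'a' @ 4: {1,3,4,5}  (accept∈set)
after full input: {1,3,4,5}  (accept=1 in)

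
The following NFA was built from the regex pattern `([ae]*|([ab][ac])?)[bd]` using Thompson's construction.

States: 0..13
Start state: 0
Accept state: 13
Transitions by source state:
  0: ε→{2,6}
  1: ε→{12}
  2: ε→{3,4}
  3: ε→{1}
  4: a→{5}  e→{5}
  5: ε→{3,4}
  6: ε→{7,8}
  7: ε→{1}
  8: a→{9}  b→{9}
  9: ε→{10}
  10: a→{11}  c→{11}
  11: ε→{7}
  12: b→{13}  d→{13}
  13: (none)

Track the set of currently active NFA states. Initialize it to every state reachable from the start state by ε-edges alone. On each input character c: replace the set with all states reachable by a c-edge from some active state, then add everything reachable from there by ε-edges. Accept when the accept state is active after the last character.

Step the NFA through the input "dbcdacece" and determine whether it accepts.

S₀ = ε-closure({0}) = {0,1,2,3,4,6,7,8,12}
'd' @ 1: {13}  ✓accept
'b' @ 2: {}  — state set empty
rest 'cdacece' ignored (set empty)
end set {} — state 13 not in

Answer: REJECT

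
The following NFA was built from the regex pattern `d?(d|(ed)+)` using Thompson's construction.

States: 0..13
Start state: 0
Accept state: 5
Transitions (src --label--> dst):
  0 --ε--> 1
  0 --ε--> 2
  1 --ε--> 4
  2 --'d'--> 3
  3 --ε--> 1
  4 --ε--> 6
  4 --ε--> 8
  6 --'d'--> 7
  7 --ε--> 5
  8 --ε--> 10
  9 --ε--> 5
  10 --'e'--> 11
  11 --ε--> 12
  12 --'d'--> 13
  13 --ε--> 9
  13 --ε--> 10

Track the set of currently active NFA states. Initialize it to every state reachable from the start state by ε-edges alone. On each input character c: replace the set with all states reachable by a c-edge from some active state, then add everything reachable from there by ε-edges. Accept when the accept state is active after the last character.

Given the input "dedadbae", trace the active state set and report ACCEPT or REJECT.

Answer: REJECT

Steps:
start: ε-closure({0}) = {0,1,2,4,6,8,10}
'd' @ 1: {1,3,4,5,6,7,8,10}  [accepting]
'e' @ 2: {11,12}
'd' @ 3: {5,9,10,13}  [accepting]
'a' @ 4: {}  — no active states
rest 'dbae' ignored (set empty)
after full input: {}  (accept=5 not in)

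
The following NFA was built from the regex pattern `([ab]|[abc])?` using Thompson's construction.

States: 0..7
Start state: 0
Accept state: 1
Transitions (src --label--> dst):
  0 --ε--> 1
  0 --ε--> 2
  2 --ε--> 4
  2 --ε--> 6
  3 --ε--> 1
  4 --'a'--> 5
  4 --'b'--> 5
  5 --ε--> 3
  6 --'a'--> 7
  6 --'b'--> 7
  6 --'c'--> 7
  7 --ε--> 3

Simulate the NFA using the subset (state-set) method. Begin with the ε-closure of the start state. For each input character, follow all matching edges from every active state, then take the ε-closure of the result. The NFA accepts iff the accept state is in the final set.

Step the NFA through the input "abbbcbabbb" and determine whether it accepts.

Answer: REJECT

Trace:
initial (ε-close {0}): {0,1,2,4,6}
'a' @ 1: {1,3,5,7}  ✓accept
'b' @ 2: {}  — state set empty
rest 'bbcbabbb' ignored (set empty)
after full input: {}  (accept=1 not in)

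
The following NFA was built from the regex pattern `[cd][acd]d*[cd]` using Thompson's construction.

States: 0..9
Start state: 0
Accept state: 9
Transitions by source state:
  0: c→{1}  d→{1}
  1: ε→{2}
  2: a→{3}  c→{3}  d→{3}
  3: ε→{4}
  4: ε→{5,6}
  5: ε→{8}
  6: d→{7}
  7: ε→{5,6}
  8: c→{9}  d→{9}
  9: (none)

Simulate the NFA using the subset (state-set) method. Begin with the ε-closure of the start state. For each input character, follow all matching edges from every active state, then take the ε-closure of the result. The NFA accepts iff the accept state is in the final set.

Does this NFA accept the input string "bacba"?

start: ε-closure({0}) = {0}
'b' @ 1: {}  — dead — no transitions
rest 'acba' ignored (set empty)
final: {}; accept 9 not in set

Answer: REJECT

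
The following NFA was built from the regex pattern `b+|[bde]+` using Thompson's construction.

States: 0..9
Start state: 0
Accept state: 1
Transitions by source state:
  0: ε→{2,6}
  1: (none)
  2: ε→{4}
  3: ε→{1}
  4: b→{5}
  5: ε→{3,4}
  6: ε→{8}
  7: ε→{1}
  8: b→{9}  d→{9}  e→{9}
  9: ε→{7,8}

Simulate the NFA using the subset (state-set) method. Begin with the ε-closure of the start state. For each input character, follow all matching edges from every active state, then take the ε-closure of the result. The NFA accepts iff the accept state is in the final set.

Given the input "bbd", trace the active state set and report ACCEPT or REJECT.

Answer: ACCEPT

Derivation:
S₀ = ε-closure({0}) = {0,2,4,6,8}
'b' @ 1: {1,3,4,5,7,8,9}  [accepting]
'b' @ 2: {1,3,4,5,7,8,9}  [accepting]
'd' @ 3: {1,7,8,9}  [accepting]
after full input: {1,7,8,9}  (accept=1 in)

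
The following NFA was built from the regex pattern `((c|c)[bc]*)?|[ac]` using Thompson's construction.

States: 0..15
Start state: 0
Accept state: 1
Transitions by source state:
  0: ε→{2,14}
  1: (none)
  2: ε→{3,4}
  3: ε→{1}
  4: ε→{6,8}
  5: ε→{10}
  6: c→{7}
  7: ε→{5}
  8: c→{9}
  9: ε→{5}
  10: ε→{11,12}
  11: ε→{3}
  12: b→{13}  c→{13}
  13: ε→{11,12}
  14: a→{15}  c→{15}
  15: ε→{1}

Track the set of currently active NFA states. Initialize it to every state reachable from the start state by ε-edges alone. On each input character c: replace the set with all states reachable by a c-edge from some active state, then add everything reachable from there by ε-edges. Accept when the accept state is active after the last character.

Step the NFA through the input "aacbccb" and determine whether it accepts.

Answer: REJECT

Steps:
S₀ = ε-closure({0}) = {0,1,2,3,4,6,8,14}
'a' @ 1: {1,15}  ✓accept
'a' @ 2: {}  — state set empty
rest 'cbccb' ignored (set empty)
after full input: {}  (accept=1 not in)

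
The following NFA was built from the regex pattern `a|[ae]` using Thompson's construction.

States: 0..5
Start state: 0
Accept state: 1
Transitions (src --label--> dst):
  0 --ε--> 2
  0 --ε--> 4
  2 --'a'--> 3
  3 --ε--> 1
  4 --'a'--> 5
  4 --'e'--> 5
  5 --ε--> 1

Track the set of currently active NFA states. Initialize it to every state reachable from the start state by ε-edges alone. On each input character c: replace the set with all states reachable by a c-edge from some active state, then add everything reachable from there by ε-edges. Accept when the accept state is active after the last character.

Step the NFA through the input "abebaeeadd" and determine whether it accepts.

Answer: REJECT

Derivation:
initial (ε-close {0}): {0,2,4}
'a' @ 1: {1,3,5}  [accepting]
'b' @ 2: {}  — state set empty
rest 'ebaeeadd' ignored (set empty)
final: {}; accept 1 not in set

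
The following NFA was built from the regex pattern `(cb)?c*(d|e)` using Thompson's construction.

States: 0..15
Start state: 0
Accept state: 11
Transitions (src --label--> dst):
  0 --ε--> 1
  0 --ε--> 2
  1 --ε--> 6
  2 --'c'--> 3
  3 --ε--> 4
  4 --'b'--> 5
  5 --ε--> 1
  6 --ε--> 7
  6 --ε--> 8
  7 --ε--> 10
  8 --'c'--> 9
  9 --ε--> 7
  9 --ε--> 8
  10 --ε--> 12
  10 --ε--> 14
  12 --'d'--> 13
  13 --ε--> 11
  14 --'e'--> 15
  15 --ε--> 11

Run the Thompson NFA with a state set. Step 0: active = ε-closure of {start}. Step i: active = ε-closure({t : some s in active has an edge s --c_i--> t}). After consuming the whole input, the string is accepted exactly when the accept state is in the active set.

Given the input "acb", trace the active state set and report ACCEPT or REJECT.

Answer: REJECT

Derivation:
S₀ = ε-closure({0}) = {0,1,2,6,7,8,10,12,14}
'a' @ 1: {}  — state set empty
rest 'cb' ignored (set empty)
final: {}; accept 11 not in set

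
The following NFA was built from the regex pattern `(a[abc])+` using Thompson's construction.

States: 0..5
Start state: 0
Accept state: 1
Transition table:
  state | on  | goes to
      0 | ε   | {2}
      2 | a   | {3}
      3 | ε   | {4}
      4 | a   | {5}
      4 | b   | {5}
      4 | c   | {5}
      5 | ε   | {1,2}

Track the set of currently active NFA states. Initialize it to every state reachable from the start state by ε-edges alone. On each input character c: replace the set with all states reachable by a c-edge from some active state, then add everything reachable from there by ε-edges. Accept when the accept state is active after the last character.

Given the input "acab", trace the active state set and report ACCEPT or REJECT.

Answer: ACCEPT

Derivation:
S₀ = ε-closure({0}) = {0,2}
'a' @ 1: {3,4}
'c' @ 2: {1,2,5}  (accept∈set)
'a' @ 3: {3,4}
'b' @ 4: {1,2,5}  (accept∈set)
end set {1,2,5} — state 1 in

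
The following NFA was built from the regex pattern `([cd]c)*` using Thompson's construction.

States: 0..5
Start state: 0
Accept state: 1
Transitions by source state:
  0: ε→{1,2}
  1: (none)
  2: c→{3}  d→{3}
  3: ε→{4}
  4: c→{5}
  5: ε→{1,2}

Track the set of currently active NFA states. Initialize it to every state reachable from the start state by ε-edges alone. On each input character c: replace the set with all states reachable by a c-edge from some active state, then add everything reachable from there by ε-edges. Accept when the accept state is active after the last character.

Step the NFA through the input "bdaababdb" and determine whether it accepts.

Answer: REJECT

Steps:
start: ε-closure({0}) = {0,1,2}
'b' @ 1: {}  — no active states
rest 'daababdb' ignored (set empty)
after full input: {}  (accept=1 not in)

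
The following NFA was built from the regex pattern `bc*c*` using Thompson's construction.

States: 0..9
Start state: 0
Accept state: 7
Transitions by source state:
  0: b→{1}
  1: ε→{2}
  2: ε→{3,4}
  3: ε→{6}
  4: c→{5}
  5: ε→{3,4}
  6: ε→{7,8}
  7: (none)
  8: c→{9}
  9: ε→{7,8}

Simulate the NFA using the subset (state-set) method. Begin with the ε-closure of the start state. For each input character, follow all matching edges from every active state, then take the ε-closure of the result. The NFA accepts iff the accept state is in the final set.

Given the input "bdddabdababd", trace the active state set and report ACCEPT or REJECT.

Answer: REJECT

Trace:
initial (ε-close {0}): {0}
'b' @ 1: {1,2,3,4,6,7,8}  (accept∈set)
'd' @ 2: {}  — dead — no transitions
rest 'ddabdababd' ignored (set empty)
after full input: {}  (accept=7 not in)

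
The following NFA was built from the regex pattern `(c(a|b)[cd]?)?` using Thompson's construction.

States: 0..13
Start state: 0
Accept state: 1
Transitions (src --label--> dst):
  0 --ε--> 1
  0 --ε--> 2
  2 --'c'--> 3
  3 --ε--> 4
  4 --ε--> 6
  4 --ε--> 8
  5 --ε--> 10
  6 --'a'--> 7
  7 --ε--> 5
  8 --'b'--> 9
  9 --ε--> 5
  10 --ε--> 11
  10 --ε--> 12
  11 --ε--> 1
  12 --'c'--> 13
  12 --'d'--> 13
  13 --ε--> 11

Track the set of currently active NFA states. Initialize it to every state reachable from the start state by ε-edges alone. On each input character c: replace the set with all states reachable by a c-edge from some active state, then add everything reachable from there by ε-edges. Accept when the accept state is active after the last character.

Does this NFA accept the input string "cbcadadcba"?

initial (ε-close {0}): {0,1,2}
'c' @ 1: {3,4,6,8}
'b' @ 2: {1,5,9,10,11,12}  (accept∈set)
'c' @ 3: {1,11,13}  (accept∈set)
'a' @ 4: {}  — no active states
rest 'dadcba' ignored (set empty)
end set {} — state 1 not in

Answer: REJECT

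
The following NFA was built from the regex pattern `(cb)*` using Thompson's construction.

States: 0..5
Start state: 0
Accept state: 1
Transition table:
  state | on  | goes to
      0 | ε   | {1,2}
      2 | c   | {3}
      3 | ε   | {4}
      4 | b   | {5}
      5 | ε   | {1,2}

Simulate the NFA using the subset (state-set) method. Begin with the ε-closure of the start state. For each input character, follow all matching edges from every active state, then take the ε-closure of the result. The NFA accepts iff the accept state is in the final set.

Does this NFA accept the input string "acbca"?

Answer: REJECT

Trace:
initial (ε-close {0}): {0,1,2}
'a' @ 1: {}  — no active states
rest 'cbca' ignored (set empty)
after full input: {}  (accept=1 not in)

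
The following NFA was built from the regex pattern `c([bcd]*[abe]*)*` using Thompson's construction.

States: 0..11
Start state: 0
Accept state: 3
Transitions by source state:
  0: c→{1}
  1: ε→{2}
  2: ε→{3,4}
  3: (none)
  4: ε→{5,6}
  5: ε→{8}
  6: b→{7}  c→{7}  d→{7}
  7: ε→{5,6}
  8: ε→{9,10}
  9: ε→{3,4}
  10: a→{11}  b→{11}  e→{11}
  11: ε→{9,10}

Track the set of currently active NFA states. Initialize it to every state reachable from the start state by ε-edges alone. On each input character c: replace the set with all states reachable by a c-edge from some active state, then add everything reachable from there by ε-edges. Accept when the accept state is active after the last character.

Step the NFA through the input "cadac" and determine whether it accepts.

Answer: ACCEPT

Trace:
start: ε-closure({0}) = {0}
'c' @ 1: {1,2,3,4,5,6,8,9,10}  ✓accept
'a' @ 2: {3,4,5,6,8,9,10,11}  ✓accept
'd' @ 3: {3,4,5,6,7,8,9,10}  ✓accept
'a' @ 4: {3,4,5,6,8,9,10,11}  ✓accept
'c' @ 5: {3,4,5,6,7,8,9,10}  ✓accept
after full input: {3,4,5,6,7,8,9,10}  (accept=3 in)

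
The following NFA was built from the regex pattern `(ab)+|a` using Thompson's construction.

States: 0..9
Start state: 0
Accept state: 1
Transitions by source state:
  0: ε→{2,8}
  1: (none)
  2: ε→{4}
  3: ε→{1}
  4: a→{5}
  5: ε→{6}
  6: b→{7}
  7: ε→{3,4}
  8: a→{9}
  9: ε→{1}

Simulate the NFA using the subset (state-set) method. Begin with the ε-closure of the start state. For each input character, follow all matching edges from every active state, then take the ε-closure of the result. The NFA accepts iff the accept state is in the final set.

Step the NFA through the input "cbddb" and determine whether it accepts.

Answer: REJECT

Derivation:
start: ε-closure({0}) = {0,2,4,8}
'c' @ 1: {}  — state set empty
rest 'bddb' ignored (set empty)
end set {} — state 1 not in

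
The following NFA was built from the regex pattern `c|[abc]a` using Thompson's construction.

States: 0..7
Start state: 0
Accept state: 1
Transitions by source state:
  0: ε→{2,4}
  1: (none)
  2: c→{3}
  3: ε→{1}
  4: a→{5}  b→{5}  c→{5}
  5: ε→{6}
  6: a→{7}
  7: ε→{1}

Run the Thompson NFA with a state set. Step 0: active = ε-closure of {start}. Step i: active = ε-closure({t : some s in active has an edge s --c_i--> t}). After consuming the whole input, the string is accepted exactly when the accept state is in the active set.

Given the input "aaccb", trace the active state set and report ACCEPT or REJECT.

start: ε-closure({0}) = {0,2,4}
'a' @ 1: {5,6}
'a' @ 2: {1,7}  (accept∈set)
'c' @ 3: {}  — no active states
rest 'cb' ignored (set empty)
final: {}; accept 1 not in set

Answer: REJECT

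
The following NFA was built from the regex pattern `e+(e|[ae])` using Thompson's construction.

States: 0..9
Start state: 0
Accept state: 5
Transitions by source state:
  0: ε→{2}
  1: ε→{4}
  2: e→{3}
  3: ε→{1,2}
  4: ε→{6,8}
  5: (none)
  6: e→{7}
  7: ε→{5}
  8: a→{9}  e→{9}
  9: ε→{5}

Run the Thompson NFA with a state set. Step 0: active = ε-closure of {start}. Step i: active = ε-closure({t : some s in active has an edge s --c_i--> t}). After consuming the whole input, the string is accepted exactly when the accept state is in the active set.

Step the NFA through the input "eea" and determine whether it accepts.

Answer: ACCEPT

Steps:
S₀ = ε-closure({0}) = {0,2}
'e' @ 1: {1,2,3,4,6,8}
'e' @ 2: {1,2,3,4,5,6,7,8,9}  (accept∈set)
'a' @ 3: {5,9}  (accept∈set)
final: {5,9}; accept 5 in set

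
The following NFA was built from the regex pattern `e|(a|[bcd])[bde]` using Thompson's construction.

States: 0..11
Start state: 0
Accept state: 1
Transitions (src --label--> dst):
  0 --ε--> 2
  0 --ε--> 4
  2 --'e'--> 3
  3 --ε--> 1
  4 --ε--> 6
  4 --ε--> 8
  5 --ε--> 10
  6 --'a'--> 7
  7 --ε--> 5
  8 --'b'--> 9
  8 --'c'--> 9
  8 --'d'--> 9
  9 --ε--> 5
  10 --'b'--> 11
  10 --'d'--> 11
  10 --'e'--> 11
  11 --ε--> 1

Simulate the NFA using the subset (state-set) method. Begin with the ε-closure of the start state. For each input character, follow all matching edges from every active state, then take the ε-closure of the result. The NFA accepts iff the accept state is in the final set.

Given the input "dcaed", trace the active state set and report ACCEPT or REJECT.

initial (ε-close {0}): {0,2,4,6,8}
'd' @ 1: {5,9,10}
'c' @ 2: {}  — no active states
rest 'aed' ignored (set empty)
final: {}; accept 1 not in set

Answer: REJECT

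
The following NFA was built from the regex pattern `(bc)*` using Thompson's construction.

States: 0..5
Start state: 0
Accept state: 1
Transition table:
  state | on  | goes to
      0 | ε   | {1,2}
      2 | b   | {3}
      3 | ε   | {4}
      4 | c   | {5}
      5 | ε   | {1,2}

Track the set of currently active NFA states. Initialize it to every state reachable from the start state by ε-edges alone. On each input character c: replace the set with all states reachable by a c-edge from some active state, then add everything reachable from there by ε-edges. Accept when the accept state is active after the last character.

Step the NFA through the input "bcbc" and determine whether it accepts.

S₀ = ε-closure({0}) = {0,1,2}
'b' @ 1: {3,4}
'c' @ 2: {1,2,5}  [accepting]
'b' @ 3: {3,4}
'c' @ 4: {1,2,5}  [accepting]
final: {1,2,5}; accept 1 in set

Answer: ACCEPT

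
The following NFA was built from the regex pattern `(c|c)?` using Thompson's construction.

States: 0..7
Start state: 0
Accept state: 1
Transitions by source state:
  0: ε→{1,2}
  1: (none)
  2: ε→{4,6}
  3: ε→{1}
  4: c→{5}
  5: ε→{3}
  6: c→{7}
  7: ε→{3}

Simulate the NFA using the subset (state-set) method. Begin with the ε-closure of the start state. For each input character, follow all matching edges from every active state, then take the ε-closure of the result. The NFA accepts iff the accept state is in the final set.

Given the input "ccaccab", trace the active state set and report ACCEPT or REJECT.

Answer: REJECT

Derivation:
start: ε-closure({0}) = {0,1,2,4,6}
'c' @ 1: {1,3,5,7}  [accepting]
'c' @ 2: {}  — dead — no transitions
rest 'accab' ignored (set empty)
final: {}; accept 1 not in set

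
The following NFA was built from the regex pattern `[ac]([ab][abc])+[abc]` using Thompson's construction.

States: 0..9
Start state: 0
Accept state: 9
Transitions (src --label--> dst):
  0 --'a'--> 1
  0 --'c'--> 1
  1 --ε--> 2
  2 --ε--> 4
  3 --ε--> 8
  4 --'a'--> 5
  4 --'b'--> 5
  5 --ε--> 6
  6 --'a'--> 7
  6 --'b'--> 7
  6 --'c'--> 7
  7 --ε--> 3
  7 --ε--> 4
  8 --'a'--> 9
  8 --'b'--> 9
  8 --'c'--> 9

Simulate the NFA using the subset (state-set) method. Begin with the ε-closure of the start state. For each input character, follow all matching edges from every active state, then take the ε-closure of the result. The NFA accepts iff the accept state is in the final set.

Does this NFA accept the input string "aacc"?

S₀ = ε-closure({0}) = {0}
'a' @ 1: {1,2,4}
'a' @ 2: {5,6}
'c' @ 3: {3,4,7,8}
'c' @ 4: {9}  ✓accept
final: {9}; accept 9 in set

Answer: ACCEPT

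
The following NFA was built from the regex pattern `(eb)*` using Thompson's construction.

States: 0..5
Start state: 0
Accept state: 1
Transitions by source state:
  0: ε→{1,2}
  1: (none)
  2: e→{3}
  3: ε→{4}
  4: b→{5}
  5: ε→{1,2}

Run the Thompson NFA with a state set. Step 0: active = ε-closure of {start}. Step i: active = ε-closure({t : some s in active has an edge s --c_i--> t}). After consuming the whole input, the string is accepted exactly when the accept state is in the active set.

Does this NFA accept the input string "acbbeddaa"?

Answer: REJECT

Steps:
S₀ = ε-closure({0}) = {0,1,2}
'a' @ 1: {}  — dead — no transitions
rest 'cbbeddaa' ignored (set empty)
final: {}; accept 1 not in set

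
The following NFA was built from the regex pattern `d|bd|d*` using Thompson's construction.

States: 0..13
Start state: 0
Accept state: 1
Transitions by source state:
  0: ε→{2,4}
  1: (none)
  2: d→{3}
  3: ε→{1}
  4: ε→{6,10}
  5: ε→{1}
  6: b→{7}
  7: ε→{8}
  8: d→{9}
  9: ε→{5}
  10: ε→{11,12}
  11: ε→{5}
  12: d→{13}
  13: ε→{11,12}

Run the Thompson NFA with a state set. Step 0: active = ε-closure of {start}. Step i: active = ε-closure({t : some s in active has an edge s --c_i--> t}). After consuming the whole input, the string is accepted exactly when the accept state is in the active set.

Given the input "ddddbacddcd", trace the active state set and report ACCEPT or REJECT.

Answer: REJECT

Derivation:
initial (ε-close {0}): {0,1,2,4,5,6,10,11,12}
'd' @ 1: {1,3,5,11,12,13}  ✓accept
'd' @ 2: {1,5,11,12,13}  ✓accept
'd' @ 3: {1,5,11,12,13}  ✓accept
'd' @ 4: {1,5,11,12,13}  ✓accept
'b' @ 5: {}  — dead — no transitions
rest 'acddcd' ignored (set empty)
after full input: {}  (accept=1 not in)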